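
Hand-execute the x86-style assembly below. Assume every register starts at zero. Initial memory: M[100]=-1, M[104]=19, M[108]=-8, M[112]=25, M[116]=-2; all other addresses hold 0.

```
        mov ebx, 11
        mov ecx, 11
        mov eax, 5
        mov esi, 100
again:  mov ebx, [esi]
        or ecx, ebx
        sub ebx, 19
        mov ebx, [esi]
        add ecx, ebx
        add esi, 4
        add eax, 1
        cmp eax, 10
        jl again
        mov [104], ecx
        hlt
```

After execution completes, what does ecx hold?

-4

mov ebx, 11 → ebx=11
mov ecx, 11 → ecx=11
mov eax, 5 → eax=5
mov esi, 100 → esi=100
mov ebx, [esi] → ebx=M[100]=-1
or ecx, ebx → ecx=11|(-1)=-1
sub ebx, 19 → ebx=(-1)-19=-20
mov ebx, [esi] → ebx=M[100]=-1
add ecx, ebx → ecx=(-1)+(-1)=-2
add esi, 4 → esi=100+4=104
add eax, 1 → eax=5+1=6
cmp eax, 10  (cmp 6,10)
jl again: taken
mov ebx, [esi] → ebx=M[104]=19
or ecx, ebx → ecx=(-2)|19=-1
sub ebx, 19 → ebx=19-19=0
mov ebx, [esi] → ebx=M[104]=19
add ecx, ebx → ecx=(-1)+19=18
add esi, 4 → esi=104+4=108
add eax, 1 → eax=6+1=7
cmp eax, 10  (cmp 7,10)
jl again: taken
mov ebx, [esi] → ebx=M[108]=-8
or ecx, ebx → ecx=18|(-8)=-6
sub ebx, 19 → ebx=(-8)-19=-27
mov ebx, [esi] → ebx=M[108]=-8
add ecx, ebx → ecx=(-6)+(-8)=-14
add esi, 4 → esi=108+4=112
add eax, 1 → eax=7+1=8
cmp eax, 10  (cmp 8,10)
jl again: taken
mov ebx, [esi] → ebx=M[112]=25
or ecx, ebx → ecx=(-14)|25=-5
sub ebx, 19 → ebx=25-19=6
mov ebx, [esi] → ebx=M[112]=25
add ecx, ebx → ecx=(-5)+25=20
add esi, 4 → esi=112+4=116
add eax, 1 → eax=8+1=9
cmp eax, 10  (cmp 9,10)
jl again: taken
mov ebx, [esi] → ebx=M[116]=-2
or ecx, ebx → ecx=20|(-2)=-2
sub ebx, 19 → ebx=(-2)-19=-21
mov ebx, [esi] → ebx=M[116]=-2
add ecx, ebx → ecx=(-2)+(-2)=-4
add esi, 4 → esi=116+4=120
add eax, 1 → eax=9+1=10
cmp eax, 10  (cmp 10,10)
jl again: not taken
mov [104], ecx → M[104]=-4
halt.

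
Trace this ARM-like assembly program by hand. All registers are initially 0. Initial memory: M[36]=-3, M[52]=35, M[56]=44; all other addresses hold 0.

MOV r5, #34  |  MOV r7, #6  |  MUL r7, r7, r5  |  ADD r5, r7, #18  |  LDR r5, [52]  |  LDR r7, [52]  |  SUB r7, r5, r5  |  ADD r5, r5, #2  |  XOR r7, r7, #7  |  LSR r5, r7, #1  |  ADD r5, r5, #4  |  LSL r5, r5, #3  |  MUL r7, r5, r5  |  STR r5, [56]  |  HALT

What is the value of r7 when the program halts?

3136

r5=34
r7=6
r7=6*34=204
r5=204+18=222
r5=M[52]=35
r7=M[52]=35
r7=35-35=0
r5=35+2=37
r7=0^7=7
r5=7>>1=3
r5=3+4=7
r5=7<<3=56
r7=56*56=3136
STR r5, [56] → M[56]=56
halt.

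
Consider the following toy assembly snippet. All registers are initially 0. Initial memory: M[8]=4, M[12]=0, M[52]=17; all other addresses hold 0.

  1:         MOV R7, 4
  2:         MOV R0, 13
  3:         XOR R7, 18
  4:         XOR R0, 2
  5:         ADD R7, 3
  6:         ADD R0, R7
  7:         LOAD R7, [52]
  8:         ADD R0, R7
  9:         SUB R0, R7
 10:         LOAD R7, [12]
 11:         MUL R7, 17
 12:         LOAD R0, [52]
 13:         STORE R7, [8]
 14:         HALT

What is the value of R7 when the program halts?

0

MOV R7, 4 → R7=4
MOV R0, 13 → R0=13
XOR R7, 18 → R7=4^18=22
XOR R0, 2 → R0=13^2=15
ADD R7, 3 → R7=22+3=25
ADD R0, R7 → R0=15+25=40
LOAD R7, [52] → R7=M[52]=17
ADD R0, R7 → R0=40+17=57
SUB R0, R7 → R0=57-17=40
LOAD R7, [12] → R7=M[12]=0
MUL R7, 17 → R7=0*17=0
LOAD R0, [52] → R0=M[52]=17
STORE R7, [8] → M[8]=0
halt.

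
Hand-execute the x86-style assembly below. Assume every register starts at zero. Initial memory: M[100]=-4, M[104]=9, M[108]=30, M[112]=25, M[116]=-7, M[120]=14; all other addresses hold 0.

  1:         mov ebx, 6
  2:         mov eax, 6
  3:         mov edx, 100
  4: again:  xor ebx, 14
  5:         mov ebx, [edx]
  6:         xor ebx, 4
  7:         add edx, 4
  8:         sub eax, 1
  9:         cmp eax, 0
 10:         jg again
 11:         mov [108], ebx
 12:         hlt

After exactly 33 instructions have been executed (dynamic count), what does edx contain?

mov ebx, 6 → ebx=6
mov eax, 6 → eax=6
mov edx, 100 → edx=100
xor ebx, 14 → ebx=6^14=8
mov ebx, [edx] → ebx=M[100]=-4
xor ebx, 4 → ebx=(-4)^4=-8
add edx, 4 → edx=100+4=104
sub eax, 1 → eax=6-1=5
cmp eax, 0  (cmp 5,0)
jg again: taken
xor ebx, 14 → ebx=(-8)^14=-10
mov ebx, [edx] → ebx=M[104]=9
xor ebx, 4 → ebx=9^4=13
add edx, 4 → edx=104+4=108
sub eax, 1 → eax=5-1=4
cmp eax, 0  (cmp 4,0)
jg again: taken
xor ebx, 14 → ebx=13^14=3
mov ebx, [edx] → ebx=M[108]=30
xor ebx, 4 → ebx=30^4=26
add edx, 4 → edx=108+4=112
sub eax, 1 → eax=4-1=3
cmp eax, 0  (cmp 3,0)
jg again: taken
xor ebx, 14 → ebx=26^14=20
mov ebx, [edx] → ebx=M[112]=25
xor ebx, 4 → ebx=25^4=29
add edx, 4 → edx=112+4=116
sub eax, 1 → eax=3-1=2
cmp eax, 0  (cmp 2,0)
jg again: taken
xor ebx, 14 → ebx=29^14=19
mov ebx, [edx] → ebx=M[116]=-7
After step 33: edx = 116.

116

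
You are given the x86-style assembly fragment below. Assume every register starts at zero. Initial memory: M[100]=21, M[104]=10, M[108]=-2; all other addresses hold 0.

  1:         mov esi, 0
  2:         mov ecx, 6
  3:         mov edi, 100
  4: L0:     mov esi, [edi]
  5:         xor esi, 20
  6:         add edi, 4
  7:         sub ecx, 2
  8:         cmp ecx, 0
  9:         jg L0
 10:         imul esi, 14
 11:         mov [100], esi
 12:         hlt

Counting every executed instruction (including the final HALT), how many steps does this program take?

esi=0
ecx=6
edi=100
esi=M[100]=21
esi=21^20=1
edi=100+4=104
ecx=6-2=4
cmp ecx, 0  (cmp 4,0)
jg L0: taken
esi=M[104]=10
esi=10^20=30
edi=104+4=108
ecx=4-2=2
cmp ecx, 0  (cmp 2,0)
jg L0: taken
esi=M[108]=-2
esi=(-2)^20=-22
edi=108+4=112
ecx=2-2=0
cmp ecx, 0  (cmp 0,0)
jg L0: not taken
esi=(-22)*14=-308
mov [100], esi → M[100]=-308
halt.
Total executed instructions: 24.

24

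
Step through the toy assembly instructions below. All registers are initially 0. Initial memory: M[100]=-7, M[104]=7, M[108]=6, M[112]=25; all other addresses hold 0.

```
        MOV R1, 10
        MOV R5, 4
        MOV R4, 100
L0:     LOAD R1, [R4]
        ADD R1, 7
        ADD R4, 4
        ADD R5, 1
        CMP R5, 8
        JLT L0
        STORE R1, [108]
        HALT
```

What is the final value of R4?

MOV R1, 10 → R1=10
MOV R5, 4 → R5=4
MOV R4, 100 → R4=100
LOAD R1, [R4] → R1=M[100]=-7
ADD R1, 7 → R1=(-7)+7=0
ADD R4, 4 → R4=100+4=104
ADD R5, 1 → R5=4+1=5
CMP R5, 8  (cmp 5,8)
JLT L0: taken
LOAD R1, [R4] → R1=M[104]=7
ADD R1, 7 → R1=7+7=14
ADD R4, 4 → R4=104+4=108
ADD R5, 1 → R5=5+1=6
CMP R5, 8  (cmp 6,8)
JLT L0: taken
LOAD R1, [R4] → R1=M[108]=6
ADD R1, 7 → R1=6+7=13
ADD R4, 4 → R4=108+4=112
ADD R5, 1 → R5=6+1=7
CMP R5, 8  (cmp 7,8)
JLT L0: taken
LOAD R1, [R4] → R1=M[112]=25
ADD R1, 7 → R1=25+7=32
ADD R4, 4 → R4=112+4=116
ADD R5, 1 → R5=7+1=8
CMP R5, 8  (cmp 8,8)
JLT L0: not taken
STORE R1, [108] → M[108]=32
halt.

116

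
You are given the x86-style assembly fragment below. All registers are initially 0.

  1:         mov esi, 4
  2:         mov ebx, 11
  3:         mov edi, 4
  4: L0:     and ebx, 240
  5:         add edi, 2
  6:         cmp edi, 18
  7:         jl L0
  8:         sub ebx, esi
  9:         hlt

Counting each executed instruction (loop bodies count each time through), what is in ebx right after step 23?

mov esi, 4 → esi=4
mov ebx, 11 → ebx=11
mov edi, 4 → edi=4
and ebx, 240 → ebx=11&240=0
add edi, 2 → edi=4+2=6
cmp edi, 18  (cmp 6,18)
jl L0: taken
and ebx, 240 → ebx=0&240=0
add edi, 2 → edi=6+2=8
cmp edi, 18  (cmp 8,18)
jl L0: taken
and ebx, 240 → ebx=0&240=0
add edi, 2 → edi=8+2=10
cmp edi, 18  (cmp 10,18)
jl L0: taken
and ebx, 240 → ebx=0&240=0
add edi, 2 → edi=10+2=12
cmp edi, 18  (cmp 12,18)
jl L0: taken
and ebx, 240 → ebx=0&240=0
add edi, 2 → edi=12+2=14
cmp edi, 18  (cmp 14,18)
jl L0: taken
After step 23: ebx = 0.

0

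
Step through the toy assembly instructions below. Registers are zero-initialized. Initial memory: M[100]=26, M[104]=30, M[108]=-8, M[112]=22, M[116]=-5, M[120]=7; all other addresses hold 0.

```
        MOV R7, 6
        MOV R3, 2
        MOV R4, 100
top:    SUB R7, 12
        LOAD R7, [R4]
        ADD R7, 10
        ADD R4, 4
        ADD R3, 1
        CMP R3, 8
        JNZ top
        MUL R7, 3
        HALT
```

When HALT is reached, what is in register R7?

51

MOV R7, 6 → R7=6
MOV R3, 2 → R3=2
MOV R4, 100 → R4=100
SUB R7, 12 → R7=6-12=-6
LOAD R7, [R4] → R7=M[100]=26
ADD R7, 10 → R7=26+10=36
ADD R4, 4 → R4=100+4=104
ADD R3, 1 → R3=2+1=3
CMP R3, 8  (cmp 3,8)
JNZ top: taken
SUB R7, 12 → R7=36-12=24
LOAD R7, [R4] → R7=M[104]=30
ADD R7, 10 → R7=30+10=40
ADD R4, 4 → R4=104+4=108
ADD R3, 1 → R3=3+1=4
CMP R3, 8  (cmp 4,8)
JNZ top: taken
SUB R7, 12 → R7=40-12=28
LOAD R7, [R4] → R7=M[108]=-8
ADD R7, 10 → R7=(-8)+10=2
ADD R4, 4 → R4=108+4=112
ADD R3, 1 → R3=4+1=5
CMP R3, 8  (cmp 5,8)
JNZ top: taken
SUB R7, 12 → R7=2-12=-10
LOAD R7, [R4] → R7=M[112]=22
ADD R7, 10 → R7=22+10=32
ADD R4, 4 → R4=112+4=116
ADD R3, 1 → R3=5+1=6
CMP R3, 8  (cmp 6,8)
JNZ top: taken
SUB R7, 12 → R7=32-12=20
LOAD R7, [R4] → R7=M[116]=-5
ADD R7, 10 → R7=(-5)+10=5
ADD R4, 4 → R4=116+4=120
ADD R3, 1 → R3=6+1=7
CMP R3, 8  (cmp 7,8)
JNZ top: taken
SUB R7, 12 → R7=5-12=-7
LOAD R7, [R4] → R7=M[120]=7
ADD R7, 10 → R7=7+10=17
ADD R4, 4 → R4=120+4=124
ADD R3, 1 → R3=7+1=8
CMP R3, 8  (cmp 8,8)
JNZ top: not taken
MUL R7, 3 → R7=17*3=51
halt.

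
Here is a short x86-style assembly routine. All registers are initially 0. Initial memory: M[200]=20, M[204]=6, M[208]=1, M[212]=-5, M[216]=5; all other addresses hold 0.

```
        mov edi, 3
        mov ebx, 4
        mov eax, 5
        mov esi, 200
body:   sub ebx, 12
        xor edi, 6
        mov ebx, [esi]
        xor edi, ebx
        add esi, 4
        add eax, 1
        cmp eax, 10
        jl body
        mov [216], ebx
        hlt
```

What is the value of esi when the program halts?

220

after mov edi, 3: edi=3
after mov ebx, 4: ebx=4
after mov eax, 5: eax=5
after mov esi, 200: esi=200
after sub ebx, 12: ebx=4-12=-8
after xor edi, 6: edi=3^6=5
after mov ebx, [esi]: ebx=M[200]=20
after xor edi, ebx: edi=5^20=17
after add esi, 4: esi=200+4=204
after add eax, 1: eax=5+1=6
cmp eax, 10  (cmp 6,10)
jl body: taken
after sub ebx, 12: ebx=20-12=8
after xor edi, 6: edi=17^6=23
after mov ebx, [esi]: ebx=M[204]=6
after xor edi, ebx: edi=23^6=17
after add esi, 4: esi=204+4=208
after add eax, 1: eax=6+1=7
cmp eax, 10  (cmp 7,10)
jl body: taken
after sub ebx, 12: ebx=6-12=-6
after xor edi, 6: edi=17^6=23
after mov ebx, [esi]: ebx=M[208]=1
after xor edi, ebx: edi=23^1=22
after add esi, 4: esi=208+4=212
after add eax, 1: eax=7+1=8
cmp eax, 10  (cmp 8,10)
jl body: taken
after sub ebx, 12: ebx=1-12=-11
after xor edi, 6: edi=22^6=16
after mov ebx, [esi]: ebx=M[212]=-5
after xor edi, ebx: edi=16^(-5)=-21
after add esi, 4: esi=212+4=216
after add eax, 1: eax=8+1=9
cmp eax, 10  (cmp 9,10)
jl body: taken
after sub ebx, 12: ebx=(-5)-12=-17
after xor edi, 6: edi=(-21)^6=-19
after mov ebx, [esi]: ebx=M[216]=5
after xor edi, ebx: edi=(-19)^5=-24
after add esi, 4: esi=216+4=220
after add eax, 1: eax=9+1=10
cmp eax, 10  (cmp 10,10)
jl body: not taken
mov [216], ebx → M[216]=5
halt.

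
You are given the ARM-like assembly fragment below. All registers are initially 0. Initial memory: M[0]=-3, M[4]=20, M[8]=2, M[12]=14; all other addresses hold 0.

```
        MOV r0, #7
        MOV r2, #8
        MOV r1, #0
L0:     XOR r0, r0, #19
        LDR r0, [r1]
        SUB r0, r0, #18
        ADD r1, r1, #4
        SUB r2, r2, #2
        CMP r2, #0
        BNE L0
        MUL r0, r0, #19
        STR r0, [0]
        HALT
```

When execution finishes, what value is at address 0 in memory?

MOV r0, #7 → r0=7
MOV r2, #8 → r2=8
MOV r1, #0 → r1=0
XOR r0, r0, #19 → r0=7^19=20
LDR r0, [r1] → r0=M[0]=-3
SUB r0, r0, #18 → r0=(-3)-18=-21
ADD r1, r1, #4 → r1=0+4=4
SUB r2, r2, #2 → r2=8-2=6
CMP r2, #0  (cmp 6,0)
BNE L0: taken
XOR r0, r0, #19 → r0=(-21)^19=-8
LDR r0, [r1] → r0=M[4]=20
SUB r0, r0, #18 → r0=20-18=2
ADD r1, r1, #4 → r1=4+4=8
SUB r2, r2, #2 → r2=6-2=4
CMP r2, #0  (cmp 4,0)
BNE L0: taken
XOR r0, r0, #19 → r0=2^19=17
LDR r0, [r1] → r0=M[8]=2
SUB r0, r0, #18 → r0=2-18=-16
ADD r1, r1, #4 → r1=8+4=12
SUB r2, r2, #2 → r2=4-2=2
CMP r2, #0  (cmp 2,0)
BNE L0: taken
XOR r0, r0, #19 → r0=(-16)^19=-29
LDR r0, [r1] → r0=M[12]=14
SUB r0, r0, #18 → r0=14-18=-4
ADD r1, r1, #4 → r1=12+4=16
SUB r2, r2, #2 → r2=2-2=0
CMP r2, #0  (cmp 0,0)
BNE L0: not taken
MUL r0, r0, #19 → r0=(-4)*19=-76
STR r0, [0] → M[0]=-76
halt.

-76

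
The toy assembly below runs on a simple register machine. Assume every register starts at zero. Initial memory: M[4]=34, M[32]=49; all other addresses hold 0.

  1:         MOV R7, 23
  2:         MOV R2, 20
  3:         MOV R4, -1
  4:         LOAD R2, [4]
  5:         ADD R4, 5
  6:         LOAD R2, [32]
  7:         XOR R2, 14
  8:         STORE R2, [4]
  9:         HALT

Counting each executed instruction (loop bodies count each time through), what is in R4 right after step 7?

after MOV R7, 23: R7=23
after MOV R2, 20: R2=20
after MOV R4, -1: R4=-1
after LOAD R2, [4]: R2=M[4]=34
after ADD R4, 5: R4=(-1)+5=4
after LOAD R2, [32]: R2=M[32]=49
after XOR R2, 14: R2=49^14=63
After step 7: R4 = 4.

4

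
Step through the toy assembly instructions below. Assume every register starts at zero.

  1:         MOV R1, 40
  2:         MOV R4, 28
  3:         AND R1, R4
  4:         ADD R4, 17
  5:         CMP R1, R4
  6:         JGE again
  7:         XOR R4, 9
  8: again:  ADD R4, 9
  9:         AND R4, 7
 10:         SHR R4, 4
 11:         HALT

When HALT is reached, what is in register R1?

MOV R1, 40 → R1=40
MOV R4, 28 → R4=28
AND R1, R4 → R1=40&28=8
ADD R4, 17 → R4=28+17=45
CMP R1, R4  (cmp 8,45)
JGE again: not taken
XOR R4, 9 → R4=45^9=36
ADD R4, 9 → R4=36+9=45
AND R4, 7 → R4=45&7=5
SHR R4, 4 → R4=5>>4=0
halt.

8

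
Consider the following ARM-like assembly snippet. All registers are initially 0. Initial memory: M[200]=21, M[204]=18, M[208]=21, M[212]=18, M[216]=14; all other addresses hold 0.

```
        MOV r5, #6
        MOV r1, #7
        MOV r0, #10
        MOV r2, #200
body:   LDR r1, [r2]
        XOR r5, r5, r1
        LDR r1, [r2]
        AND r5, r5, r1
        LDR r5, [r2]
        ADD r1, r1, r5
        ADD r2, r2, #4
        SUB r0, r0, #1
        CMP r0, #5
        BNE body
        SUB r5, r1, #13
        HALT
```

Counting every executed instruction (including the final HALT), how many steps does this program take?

MOV r5, #6 → r5=6
MOV r1, #7 → r1=7
MOV r0, #10 → r0=10
MOV r2, #200 → r2=200
LDR r1, [r2] → r1=M[200]=21
XOR r5, r5, r1 → r5=6^21=19
LDR r1, [r2] → r1=M[200]=21
AND r5, r5, r1 → r5=19&21=17
LDR r5, [r2] → r5=M[200]=21
ADD r1, r1, r5 → r1=21+21=42
ADD r2, r2, #4 → r2=200+4=204
SUB r0, r0, #1 → r0=10-1=9
CMP r0, #5  (cmp 9,5)
BNE body: taken
LDR r1, [r2] → r1=M[204]=18
XOR r5, r5, r1 → r5=21^18=7
LDR r1, [r2] → r1=M[204]=18
AND r5, r5, r1 → r5=7&18=2
LDR r5, [r2] → r5=M[204]=18
ADD r1, r1, r5 → r1=18+18=36
ADD r2, r2, #4 → r2=204+4=208
SUB r0, r0, #1 → r0=9-1=8
CMP r0, #5  (cmp 8,5)
BNE body: taken
LDR r1, [r2] → r1=M[208]=21
XOR r5, r5, r1 → r5=18^21=7
LDR r1, [r2] → r1=M[208]=21
AND r5, r5, r1 → r5=7&21=5
LDR r5, [r2] → r5=M[208]=21
ADD r1, r1, r5 → r1=21+21=42
ADD r2, r2, #4 → r2=208+4=212
SUB r0, r0, #1 → r0=8-1=7
CMP r0, #5  (cmp 7,5)
BNE body: taken
LDR r1, [r2] → r1=M[212]=18
XOR r5, r5, r1 → r5=21^18=7
LDR r1, [r2] → r1=M[212]=18
AND r5, r5, r1 → r5=7&18=2
LDR r5, [r2] → r5=M[212]=18
ADD r1, r1, r5 → r1=18+18=36
ADD r2, r2, #4 → r2=212+4=216
SUB r0, r0, #1 → r0=7-1=6
CMP r0, #5  (cmp 6,5)
BNE body: taken
LDR r1, [r2] → r1=M[216]=14
XOR r5, r5, r1 → r5=18^14=28
LDR r1, [r2] → r1=M[216]=14
AND r5, r5, r1 → r5=28&14=12
LDR r5, [r2] → r5=M[216]=14
ADD r1, r1, r5 → r1=14+14=28
ADD r2, r2, #4 → r2=216+4=220
SUB r0, r0, #1 → r0=6-1=5
CMP r0, #5  (cmp 5,5)
BNE body: not taken
SUB r5, r1, #13 → r5=28-13=15
halt.
Total executed instructions: 56.

56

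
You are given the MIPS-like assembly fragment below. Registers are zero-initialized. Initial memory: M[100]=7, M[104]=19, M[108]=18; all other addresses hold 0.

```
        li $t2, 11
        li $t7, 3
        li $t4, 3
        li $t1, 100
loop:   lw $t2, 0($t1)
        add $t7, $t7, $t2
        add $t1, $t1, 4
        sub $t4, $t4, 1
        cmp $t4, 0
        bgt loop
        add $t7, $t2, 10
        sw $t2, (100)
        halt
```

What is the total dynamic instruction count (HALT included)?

li $t2, 11 → $t2=11
li $t7, 3 → $t7=3
li $t4, 3 → $t4=3
li $t1, 100 → $t1=100
lw $t2, 0($t1) → $t2=M[100]=7
add $t7, $t7, $t2 → $t7=3+7=10
add $t1, $t1, 4 → $t1=100+4=104
sub $t4, $t4, 1 → $t4=3-1=2
cmp $t4, 0  (cmp 2,0)
bgt loop: taken
lw $t2, 0($t1) → $t2=M[104]=19
add $t7, $t7, $t2 → $t7=10+19=29
add $t1, $t1, 4 → $t1=104+4=108
sub $t4, $t4, 1 → $t4=2-1=1
cmp $t4, 0  (cmp 1,0)
bgt loop: taken
lw $t2, 0($t1) → $t2=M[108]=18
add $t7, $t7, $t2 → $t7=29+18=47
add $t1, $t1, 4 → $t1=108+4=112
sub $t4, $t4, 1 → $t4=1-1=0
cmp $t4, 0  (cmp 0,0)
bgt loop: not taken
add $t7, $t2, 10 → $t7=18+10=28
sw $t2, (100) → M[100]=18
halt.
Total executed instructions: 25.

25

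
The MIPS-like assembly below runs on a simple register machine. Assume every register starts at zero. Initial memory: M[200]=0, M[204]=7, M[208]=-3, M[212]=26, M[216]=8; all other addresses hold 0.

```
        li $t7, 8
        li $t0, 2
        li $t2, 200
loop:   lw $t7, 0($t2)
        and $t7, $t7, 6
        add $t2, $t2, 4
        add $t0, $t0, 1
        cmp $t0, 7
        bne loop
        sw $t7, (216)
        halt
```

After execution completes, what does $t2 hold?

220

after li $t7, 8: $t7=8
after li $t0, 2: $t0=2
after li $t2, 200: $t2=200
after lw $t7, 0($t2): $t7=M[200]=0
after and $t7, $t7, 6: $t7=0&6=0
after add $t2, $t2, 4: $t2=200+4=204
after add $t0, $t0, 1: $t0=2+1=3
cmp $t0, 7  (cmp 3,7)
bne loop: taken
after lw $t7, 0($t2): $t7=M[204]=7
after and $t7, $t7, 6: $t7=7&6=6
after add $t2, $t2, 4: $t2=204+4=208
after add $t0, $t0, 1: $t0=3+1=4
cmp $t0, 7  (cmp 4,7)
bne loop: taken
after lw $t7, 0($t2): $t7=M[208]=-3
after and $t7, $t7, 6: $t7=(-3)&6=4
after add $t2, $t2, 4: $t2=208+4=212
after add $t0, $t0, 1: $t0=4+1=5
cmp $t0, 7  (cmp 5,7)
bne loop: taken
after lw $t7, 0($t2): $t7=M[212]=26
after and $t7, $t7, 6: $t7=26&6=2
after add $t2, $t2, 4: $t2=212+4=216
after add $t0, $t0, 1: $t0=5+1=6
cmp $t0, 7  (cmp 6,7)
bne loop: taken
after lw $t7, 0($t2): $t7=M[216]=8
after and $t7, $t7, 6: $t7=8&6=0
after add $t2, $t2, 4: $t2=216+4=220
after add $t0, $t0, 1: $t0=6+1=7
cmp $t0, 7  (cmp 7,7)
bne loop: not taken
sw $t7, (216) → M[216]=0
halt.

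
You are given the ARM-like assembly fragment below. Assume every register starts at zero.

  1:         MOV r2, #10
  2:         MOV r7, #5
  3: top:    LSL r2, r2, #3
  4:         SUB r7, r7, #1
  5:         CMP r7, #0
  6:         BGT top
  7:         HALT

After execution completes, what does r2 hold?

r2=10
r7=5
r2=10<<3=80
r7=5-1=4
CMP r7, #0  (cmp 4,0)
BGT top: taken
r2=80<<3=640
r7=4-1=3
CMP r7, #0  (cmp 3,0)
BGT top: taken
r2=640<<3=5120
r7=3-1=2
CMP r7, #0  (cmp 2,0)
BGT top: taken
r2=5120<<3=40960
r7=2-1=1
CMP r7, #0  (cmp 1,0)
BGT top: taken
r2=40960<<3=327680
r7=1-1=0
CMP r7, #0  (cmp 0,0)
BGT top: not taken
halt.

327680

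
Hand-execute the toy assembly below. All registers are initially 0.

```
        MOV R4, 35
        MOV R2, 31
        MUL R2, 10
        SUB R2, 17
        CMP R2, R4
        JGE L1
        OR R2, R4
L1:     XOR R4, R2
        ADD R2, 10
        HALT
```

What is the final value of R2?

R4=35
R2=31
R2=31*10=310
R2=310-17=293
CMP R2, R4  (cmp 293,35)
JGE L1: taken
R4=35^293=262
R2=293+10=303
halt.

303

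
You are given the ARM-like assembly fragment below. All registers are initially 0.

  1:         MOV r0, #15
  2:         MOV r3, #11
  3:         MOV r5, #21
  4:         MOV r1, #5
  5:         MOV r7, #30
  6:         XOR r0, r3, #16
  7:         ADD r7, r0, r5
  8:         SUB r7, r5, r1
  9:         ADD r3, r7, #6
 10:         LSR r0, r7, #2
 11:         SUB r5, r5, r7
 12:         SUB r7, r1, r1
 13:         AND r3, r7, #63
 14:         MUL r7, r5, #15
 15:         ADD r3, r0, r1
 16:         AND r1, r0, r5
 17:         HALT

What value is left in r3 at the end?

MOV r0, #15 → r0=15
MOV r3, #11 → r3=11
MOV r5, #21 → r5=21
MOV r1, #5 → r1=5
MOV r7, #30 → r7=30
XOR r0, r3, #16 → r0=11^16=27
ADD r7, r0, r5 → r7=27+21=48
SUB r7, r5, r1 → r7=21-5=16
ADD r3, r7, #6 → r3=16+6=22
LSR r0, r7, #2 → r0=16>>2=4
SUB r5, r5, r7 → r5=21-16=5
SUB r7, r1, r1 → r7=5-5=0
AND r3, r7, #63 → r3=0&63=0
MUL r7, r5, #15 → r7=5*15=75
ADD r3, r0, r1 → r3=4+5=9
AND r1, r0, r5 → r1=4&5=4
halt.

9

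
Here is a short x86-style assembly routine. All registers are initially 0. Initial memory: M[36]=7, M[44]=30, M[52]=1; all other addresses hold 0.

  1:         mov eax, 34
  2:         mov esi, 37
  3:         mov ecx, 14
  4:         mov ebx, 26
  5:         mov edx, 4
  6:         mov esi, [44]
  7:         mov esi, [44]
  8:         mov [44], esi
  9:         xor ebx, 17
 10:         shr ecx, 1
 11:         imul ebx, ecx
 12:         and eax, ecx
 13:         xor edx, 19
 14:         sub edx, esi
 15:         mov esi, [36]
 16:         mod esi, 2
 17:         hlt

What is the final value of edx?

eax=34
esi=37
ecx=14
ebx=26
edx=4
esi=M[44]=30
esi=M[44]=30
mov [44], esi → M[44]=30
ebx=26^17=11
ecx=14>>1=7
ebx=11*7=77
eax=34&7=2
edx=4^19=23
edx=23-30=-7
esi=M[36]=7
esi=7%2=1
halt.

-7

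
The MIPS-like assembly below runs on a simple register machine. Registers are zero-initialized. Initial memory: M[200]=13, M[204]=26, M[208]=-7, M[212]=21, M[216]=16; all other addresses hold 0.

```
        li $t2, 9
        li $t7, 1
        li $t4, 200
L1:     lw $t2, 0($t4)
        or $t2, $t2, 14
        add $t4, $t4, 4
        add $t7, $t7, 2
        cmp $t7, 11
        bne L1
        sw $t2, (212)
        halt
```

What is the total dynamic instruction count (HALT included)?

35

li $t2, 9 → $t2=9
li $t7, 1 → $t7=1
li $t4, 200 → $t4=200
lw $t2, 0($t4) → $t2=M[200]=13
or $t2, $t2, 14 → $t2=13|14=15
add $t4, $t4, 4 → $t4=200+4=204
add $t7, $t7, 2 → $t7=1+2=3
cmp $t7, 11  (cmp 3,11)
bne L1: taken
lw $t2, 0($t4) → $t2=M[204]=26
or $t2, $t2, 14 → $t2=26|14=30
add $t4, $t4, 4 → $t4=204+4=208
add $t7, $t7, 2 → $t7=3+2=5
cmp $t7, 11  (cmp 5,11)
bne L1: taken
lw $t2, 0($t4) → $t2=M[208]=-7
or $t2, $t2, 14 → $t2=(-7)|14=-1
add $t4, $t4, 4 → $t4=208+4=212
add $t7, $t7, 2 → $t7=5+2=7
cmp $t7, 11  (cmp 7,11)
bne L1: taken
lw $t2, 0($t4) → $t2=M[212]=21
or $t2, $t2, 14 → $t2=21|14=31
add $t4, $t4, 4 → $t4=212+4=216
add $t7, $t7, 2 → $t7=7+2=9
cmp $t7, 11  (cmp 9,11)
bne L1: taken
lw $t2, 0($t4) → $t2=M[216]=16
or $t2, $t2, 14 → $t2=16|14=30
add $t4, $t4, 4 → $t4=216+4=220
add $t7, $t7, 2 → $t7=9+2=11
cmp $t7, 11  (cmp 11,11)
bne L1: not taken
sw $t2, (212) → M[212]=30
halt.
Total executed instructions: 35.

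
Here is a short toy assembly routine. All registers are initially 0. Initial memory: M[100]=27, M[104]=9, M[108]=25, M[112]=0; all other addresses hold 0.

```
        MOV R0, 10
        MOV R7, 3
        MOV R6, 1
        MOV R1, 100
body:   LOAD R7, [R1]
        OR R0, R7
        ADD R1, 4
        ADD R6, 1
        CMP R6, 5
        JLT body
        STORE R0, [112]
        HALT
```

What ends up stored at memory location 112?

MOV R0, 10 → R0=10
MOV R7, 3 → R7=3
MOV R6, 1 → R6=1
MOV R1, 100 → R1=100
LOAD R7, [R1] → R7=M[100]=27
OR R0, R7 → R0=10|27=27
ADD R1, 4 → R1=100+4=104
ADD R6, 1 → R6=1+1=2
CMP R6, 5  (cmp 2,5)
JLT body: taken
LOAD R7, [R1] → R7=M[104]=9
OR R0, R7 → R0=27|9=27
ADD R1, 4 → R1=104+4=108
ADD R6, 1 → R6=2+1=3
CMP R6, 5  (cmp 3,5)
JLT body: taken
LOAD R7, [R1] → R7=M[108]=25
OR R0, R7 → R0=27|25=27
ADD R1, 4 → R1=108+4=112
ADD R6, 1 → R6=3+1=4
CMP R6, 5  (cmp 4,5)
JLT body: taken
LOAD R7, [R1] → R7=M[112]=0
OR R0, R7 → R0=27|0=27
ADD R1, 4 → R1=112+4=116
ADD R6, 1 → R6=4+1=5
CMP R6, 5  (cmp 5,5)
JLT body: not taken
STORE R0, [112] → M[112]=27
halt.

27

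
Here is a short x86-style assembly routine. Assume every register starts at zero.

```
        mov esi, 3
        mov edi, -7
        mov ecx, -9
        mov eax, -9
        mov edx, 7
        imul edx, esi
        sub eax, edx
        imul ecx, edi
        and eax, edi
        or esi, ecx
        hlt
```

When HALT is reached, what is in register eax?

-32

esi=3
edi=-7
ecx=-9
eax=-9
edx=7
edx=7*3=21
eax=(-9)-21=-30
ecx=(-9)*(-7)=63
eax=(-30)&(-7)=-32
esi=3|63=63
halt.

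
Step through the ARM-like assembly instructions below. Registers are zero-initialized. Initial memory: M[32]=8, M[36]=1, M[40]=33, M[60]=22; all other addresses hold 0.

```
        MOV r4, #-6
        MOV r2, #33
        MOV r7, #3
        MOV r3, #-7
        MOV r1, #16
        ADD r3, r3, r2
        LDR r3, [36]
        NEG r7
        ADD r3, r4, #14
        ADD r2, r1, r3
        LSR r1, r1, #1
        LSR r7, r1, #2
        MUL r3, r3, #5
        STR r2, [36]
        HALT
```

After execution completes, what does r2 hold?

after MOV r4, #-6: r4=-6
after MOV r2, #33: r2=33
after MOV r7, #3: r7=3
after MOV r3, #-7: r3=-7
after MOV r1, #16: r1=16
after ADD r3, r3, r2: r3=(-7)+33=26
after LDR r3, [36]: r3=M[36]=1
after NEG r7: r7=-(3)=-3
after ADD r3, r4, #14: r3=(-6)+14=8
after ADD r2, r1, r3: r2=16+8=24
after LSR r1, r1, #1: r1=16>>1=8
after LSR r7, r1, #2: r7=8>>2=2
after MUL r3, r3, #5: r3=8*5=40
STR r2, [36] → M[36]=24
halt.

24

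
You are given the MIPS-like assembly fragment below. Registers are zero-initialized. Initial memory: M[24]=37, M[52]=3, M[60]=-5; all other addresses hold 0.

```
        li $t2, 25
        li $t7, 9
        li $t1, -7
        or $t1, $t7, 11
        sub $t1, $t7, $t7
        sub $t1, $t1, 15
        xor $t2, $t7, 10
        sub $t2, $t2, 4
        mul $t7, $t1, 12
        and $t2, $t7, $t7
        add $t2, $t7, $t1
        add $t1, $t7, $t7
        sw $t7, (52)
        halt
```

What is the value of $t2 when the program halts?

-195

after li $t2, 25: $t2=25
after li $t7, 9: $t7=9
after li $t1, -7: $t1=-7
after or $t1, $t7, 11: $t1=9|11=11
after sub $t1, $t7, $t7: $t1=9-9=0
after sub $t1, $t1, 15: $t1=0-15=-15
after xor $t2, $t7, 10: $t2=9^10=3
after sub $t2, $t2, 4: $t2=3-4=-1
after mul $t7, $t1, 12: $t7=(-15)*12=-180
after and $t2, $t7, $t7: $t2=(-180)&(-180)=-180
after add $t2, $t7, $t1: $t2=(-180)+(-15)=-195
after add $t1, $t7, $t7: $t1=(-180)+(-180)=-360
sw $t7, (52) → M[52]=-180
halt.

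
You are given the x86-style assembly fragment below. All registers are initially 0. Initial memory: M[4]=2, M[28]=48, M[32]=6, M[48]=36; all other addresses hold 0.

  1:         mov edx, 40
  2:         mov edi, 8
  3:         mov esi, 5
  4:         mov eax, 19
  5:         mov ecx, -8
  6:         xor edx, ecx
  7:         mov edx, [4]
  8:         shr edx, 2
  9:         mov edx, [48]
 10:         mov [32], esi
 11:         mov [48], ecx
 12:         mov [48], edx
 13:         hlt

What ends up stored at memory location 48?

edx=40
edi=8
esi=5
eax=19
ecx=-8
edx=40^(-8)=-48
edx=M[4]=2
edx=2>>2=0
edx=M[48]=36
mov [32], esi → M[32]=5
mov [48], ecx → M[48]=-8
mov [48], edx → M[48]=36
halt.

36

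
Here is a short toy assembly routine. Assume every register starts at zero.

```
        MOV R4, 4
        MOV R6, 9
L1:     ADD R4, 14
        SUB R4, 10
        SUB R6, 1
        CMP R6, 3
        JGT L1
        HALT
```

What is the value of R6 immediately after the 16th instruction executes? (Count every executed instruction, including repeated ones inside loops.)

6

after MOV R4, 4: R4=4
after MOV R6, 9: R6=9
after ADD R4, 14: R4=4+14=18
after SUB R4, 10: R4=18-10=8
after SUB R6, 1: R6=9-1=8
CMP R6, 3  (cmp 8,3)
JGT L1: taken
after ADD R4, 14: R4=8+14=22
after SUB R4, 10: R4=22-10=12
after SUB R6, 1: R6=8-1=7
CMP R6, 3  (cmp 7,3)
JGT L1: taken
after ADD R4, 14: R4=12+14=26
after SUB R4, 10: R4=26-10=16
after SUB R6, 1: R6=7-1=6
CMP R6, 3  (cmp 6,3)
After step 16: R6 = 6.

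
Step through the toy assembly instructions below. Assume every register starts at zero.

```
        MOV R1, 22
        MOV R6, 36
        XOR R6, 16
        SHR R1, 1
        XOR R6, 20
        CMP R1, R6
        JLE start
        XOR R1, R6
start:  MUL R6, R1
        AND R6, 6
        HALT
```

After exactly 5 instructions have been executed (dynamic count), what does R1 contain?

R1=22
R6=36
R6=36^16=52
R1=22>>1=11
R6=52^20=32
After step 5: R1 = 11.

11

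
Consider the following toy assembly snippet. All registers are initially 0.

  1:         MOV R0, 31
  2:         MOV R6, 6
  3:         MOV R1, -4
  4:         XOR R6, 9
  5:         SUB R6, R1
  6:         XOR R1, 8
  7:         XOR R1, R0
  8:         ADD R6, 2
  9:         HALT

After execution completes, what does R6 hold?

R0=31
R6=6
R1=-4
R6=6^9=15
R6=15-(-4)=19
R1=(-4)^8=-12
R1=(-12)^31=-21
R6=19+2=21
halt.

21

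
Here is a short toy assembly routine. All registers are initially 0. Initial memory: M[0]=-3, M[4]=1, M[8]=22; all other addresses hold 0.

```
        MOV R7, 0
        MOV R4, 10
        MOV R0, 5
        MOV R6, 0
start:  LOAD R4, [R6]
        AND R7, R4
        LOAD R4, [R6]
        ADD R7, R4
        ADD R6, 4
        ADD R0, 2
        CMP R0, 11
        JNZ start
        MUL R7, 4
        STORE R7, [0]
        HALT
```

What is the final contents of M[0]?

96

after MOV R7, 0: R7=0
after MOV R4, 10: R4=10
after MOV R0, 5: R0=5
after MOV R6, 0: R6=0
after LOAD R4, [R6]: R4=M[0]=-3
after AND R7, R4: R7=0&(-3)=0
after LOAD R4, [R6]: R4=M[0]=-3
after ADD R7, R4: R7=0+(-3)=-3
after ADD R6, 4: R6=0+4=4
after ADD R0, 2: R0=5+2=7
CMP R0, 11  (cmp 7,11)
JNZ start: taken
after LOAD R4, [R6]: R4=M[4]=1
after AND R7, R4: R7=(-3)&1=1
after LOAD R4, [R6]: R4=M[4]=1
after ADD R7, R4: R7=1+1=2
after ADD R6, 4: R6=4+4=8
after ADD R0, 2: R0=7+2=9
CMP R0, 11  (cmp 9,11)
JNZ start: taken
after LOAD R4, [R6]: R4=M[8]=22
after AND R7, R4: R7=2&22=2
after LOAD R4, [R6]: R4=M[8]=22
after ADD R7, R4: R7=2+22=24
after ADD R6, 4: R6=8+4=12
after ADD R0, 2: R0=9+2=11
CMP R0, 11  (cmp 11,11)
JNZ start: not taken
after MUL R7, 4: R7=24*4=96
STORE R7, [0] → M[0]=96
halt.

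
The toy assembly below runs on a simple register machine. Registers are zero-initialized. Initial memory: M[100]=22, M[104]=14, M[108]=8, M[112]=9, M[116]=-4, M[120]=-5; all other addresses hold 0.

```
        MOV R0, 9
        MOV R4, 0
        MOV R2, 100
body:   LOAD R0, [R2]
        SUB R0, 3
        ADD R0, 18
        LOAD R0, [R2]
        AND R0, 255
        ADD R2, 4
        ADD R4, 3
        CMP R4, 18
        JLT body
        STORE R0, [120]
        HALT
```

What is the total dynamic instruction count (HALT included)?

59

R0=9
R4=0
R2=100
R0=M[100]=22
R0=22-3=19
R0=19+18=37
R0=M[100]=22
R0=22&255=22
R2=100+4=104
R4=0+3=3
CMP R4, 18  (cmp 3,18)
JLT body: taken
R0=M[104]=14
R0=14-3=11
R0=11+18=29
R0=M[104]=14
R0=14&255=14
R2=104+4=108
R4=3+3=6
CMP R4, 18  (cmp 6,18)
JLT body: taken
R0=M[108]=8
R0=8-3=5
R0=5+18=23
R0=M[108]=8
R0=8&255=8
R2=108+4=112
R4=6+3=9
CMP R4, 18  (cmp 9,18)
JLT body: taken
R0=M[112]=9
R0=9-3=6
R0=6+18=24
R0=M[112]=9
R0=9&255=9
R2=112+4=116
R4=9+3=12
CMP R4, 18  (cmp 12,18)
JLT body: taken
R0=M[116]=-4
R0=(-4)-3=-7
R0=(-7)+18=11
R0=M[116]=-4
R0=(-4)&255=252
R2=116+4=120
R4=12+3=15
CMP R4, 18  (cmp 15,18)
JLT body: taken
R0=M[120]=-5
R0=(-5)-3=-8
R0=(-8)+18=10
R0=M[120]=-5
R0=(-5)&255=251
R2=120+4=124
R4=15+3=18
CMP R4, 18  (cmp 18,18)
JLT body: not taken
STORE R0, [120] → M[120]=251
halt.
Total executed instructions: 59.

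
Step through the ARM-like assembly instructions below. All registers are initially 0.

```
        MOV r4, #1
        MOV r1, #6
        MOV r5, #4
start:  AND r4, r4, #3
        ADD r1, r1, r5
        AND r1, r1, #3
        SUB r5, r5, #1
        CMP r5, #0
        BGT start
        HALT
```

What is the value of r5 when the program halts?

r4=1
r1=6
r5=4
r4=1&3=1
r1=6+4=10
r1=10&3=2
r5=4-1=3
CMP r5, #0  (cmp 3,0)
BGT start: taken
r4=1&3=1
r1=2+3=5
r1=5&3=1
r5=3-1=2
CMP r5, #0  (cmp 2,0)
BGT start: taken
r4=1&3=1
r1=1+2=3
r1=3&3=3
r5=2-1=1
CMP r5, #0  (cmp 1,0)
BGT start: taken
r4=1&3=1
r1=3+1=4
r1=4&3=0
r5=1-1=0
CMP r5, #0  (cmp 0,0)
BGT start: not taken
halt.

0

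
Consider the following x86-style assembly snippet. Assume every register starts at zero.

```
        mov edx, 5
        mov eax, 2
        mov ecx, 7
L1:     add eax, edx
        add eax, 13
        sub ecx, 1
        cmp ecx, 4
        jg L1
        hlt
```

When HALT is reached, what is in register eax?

56

after mov edx, 5: edx=5
after mov eax, 2: eax=2
after mov ecx, 7: ecx=7
after add eax, edx: eax=2+5=7
after add eax, 13: eax=7+13=20
after sub ecx, 1: ecx=7-1=6
cmp ecx, 4  (cmp 6,4)
jg L1: taken
after add eax, edx: eax=20+5=25
after add eax, 13: eax=25+13=38
after sub ecx, 1: ecx=6-1=5
cmp ecx, 4  (cmp 5,4)
jg L1: taken
after add eax, edx: eax=38+5=43
after add eax, 13: eax=43+13=56
after sub ecx, 1: ecx=5-1=4
cmp ecx, 4  (cmp 4,4)
jg L1: not taken
halt.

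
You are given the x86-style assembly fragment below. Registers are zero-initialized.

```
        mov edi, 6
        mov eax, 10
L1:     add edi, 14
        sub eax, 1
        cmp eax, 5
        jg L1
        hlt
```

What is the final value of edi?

edi=6
eax=10
edi=6+14=20
eax=10-1=9
cmp eax, 5  (cmp 9,5)
jg L1: taken
edi=20+14=34
eax=9-1=8
cmp eax, 5  (cmp 8,5)
jg L1: taken
edi=34+14=48
eax=8-1=7
cmp eax, 5  (cmp 7,5)
jg L1: taken
edi=48+14=62
eax=7-1=6
cmp eax, 5  (cmp 6,5)
jg L1: taken
edi=62+14=76
eax=6-1=5
cmp eax, 5  (cmp 5,5)
jg L1: not taken
halt.

76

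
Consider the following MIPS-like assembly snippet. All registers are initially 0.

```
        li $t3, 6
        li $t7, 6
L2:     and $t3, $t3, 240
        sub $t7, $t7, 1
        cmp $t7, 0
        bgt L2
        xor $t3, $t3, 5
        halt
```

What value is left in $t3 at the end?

$t3=6
$t7=6
$t3=6&240=0
$t7=6-1=5
cmp $t7, 0  (cmp 5,0)
bgt L2: taken
$t3=0&240=0
$t7=5-1=4
cmp $t7, 0  (cmp 4,0)
bgt L2: taken
$t3=0&240=0
$t7=4-1=3
cmp $t7, 0  (cmp 3,0)
bgt L2: taken
$t3=0&240=0
$t7=3-1=2
cmp $t7, 0  (cmp 2,0)
bgt L2: taken
$t3=0&240=0
$t7=2-1=1
cmp $t7, 0  (cmp 1,0)
bgt L2: taken
$t3=0&240=0
$t7=1-1=0
cmp $t7, 0  (cmp 0,0)
bgt L2: not taken
$t3=0^5=5
halt.

5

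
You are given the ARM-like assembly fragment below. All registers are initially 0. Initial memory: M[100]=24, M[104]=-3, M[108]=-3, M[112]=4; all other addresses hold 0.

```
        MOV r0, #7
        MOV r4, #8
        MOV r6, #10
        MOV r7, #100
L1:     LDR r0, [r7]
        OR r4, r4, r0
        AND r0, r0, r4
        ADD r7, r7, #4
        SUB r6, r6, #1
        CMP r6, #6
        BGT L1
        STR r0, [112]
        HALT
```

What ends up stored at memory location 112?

4

after MOV r0, #7: r0=7
after MOV r4, #8: r4=8
after MOV r6, #10: r6=10
after MOV r7, #100: r7=100
after LDR r0, [r7]: r0=M[100]=24
after OR r4, r4, r0: r4=8|24=24
after AND r0, r0, r4: r0=24&24=24
after ADD r7, r7, #4: r7=100+4=104
after SUB r6, r6, #1: r6=10-1=9
CMP r6, #6  (cmp 9,6)
BGT L1: taken
after LDR r0, [r7]: r0=M[104]=-3
after OR r4, r4, r0: r4=24|(-3)=-3
after AND r0, r0, r4: r0=(-3)&(-3)=-3
after ADD r7, r7, #4: r7=104+4=108
after SUB r6, r6, #1: r6=9-1=8
CMP r6, #6  (cmp 8,6)
BGT L1: taken
after LDR r0, [r7]: r0=M[108]=-3
after OR r4, r4, r0: r4=(-3)|(-3)=-3
after AND r0, r0, r4: r0=(-3)&(-3)=-3
after ADD r7, r7, #4: r7=108+4=112
after SUB r6, r6, #1: r6=8-1=7
CMP r6, #6  (cmp 7,6)
BGT L1: taken
after LDR r0, [r7]: r0=M[112]=4
after OR r4, r4, r0: r4=(-3)|4=-3
after AND r0, r0, r4: r0=4&(-3)=4
after ADD r7, r7, #4: r7=112+4=116
after SUB r6, r6, #1: r6=7-1=6
CMP r6, #6  (cmp 6,6)
BGT L1: not taken
STR r0, [112] → M[112]=4
halt.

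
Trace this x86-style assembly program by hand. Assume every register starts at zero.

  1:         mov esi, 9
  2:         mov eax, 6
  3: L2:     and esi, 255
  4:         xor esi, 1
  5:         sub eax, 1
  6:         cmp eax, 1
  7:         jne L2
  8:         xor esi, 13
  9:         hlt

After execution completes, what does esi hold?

after mov esi, 9: esi=9
after mov eax, 6: eax=6
after and esi, 255: esi=9&255=9
after xor esi, 1: esi=9^1=8
after sub eax, 1: eax=6-1=5
cmp eax, 1  (cmp 5,1)
jne L2: taken
after and esi, 255: esi=8&255=8
after xor esi, 1: esi=8^1=9
after sub eax, 1: eax=5-1=4
cmp eax, 1  (cmp 4,1)
jne L2: taken
after and esi, 255: esi=9&255=9
after xor esi, 1: esi=9^1=8
after sub eax, 1: eax=4-1=3
cmp eax, 1  (cmp 3,1)
jne L2: taken
after and esi, 255: esi=8&255=8
after xor esi, 1: esi=8^1=9
after sub eax, 1: eax=3-1=2
cmp eax, 1  (cmp 2,1)
jne L2: taken
after and esi, 255: esi=9&255=9
after xor esi, 1: esi=9^1=8
after sub eax, 1: eax=2-1=1
cmp eax, 1  (cmp 1,1)
jne L2: not taken
after xor esi, 13: esi=8^13=5
halt.

5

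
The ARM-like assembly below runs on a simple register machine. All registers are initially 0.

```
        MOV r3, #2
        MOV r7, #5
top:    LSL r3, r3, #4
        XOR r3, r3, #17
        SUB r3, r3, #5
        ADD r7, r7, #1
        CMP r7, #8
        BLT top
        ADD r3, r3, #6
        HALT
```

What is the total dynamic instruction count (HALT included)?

22

MOV r3, #2 → r3=2
MOV r7, #5 → r7=5
LSL r3, r3, #4 → r3=2<<4=32
XOR r3, r3, #17 → r3=32^17=49
SUB r3, r3, #5 → r3=49-5=44
ADD r7, r7, #1 → r7=5+1=6
CMP r7, #8  (cmp 6,8)
BLT top: taken
LSL r3, r3, #4 → r3=44<<4=704
XOR r3, r3, #17 → r3=704^17=721
SUB r3, r3, #5 → r3=721-5=716
ADD r7, r7, #1 → r7=6+1=7
CMP r7, #8  (cmp 7,8)
BLT top: taken
LSL r3, r3, #4 → r3=716<<4=11456
XOR r3, r3, #17 → r3=11456^17=11473
SUB r3, r3, #5 → r3=11473-5=11468
ADD r7, r7, #1 → r7=7+1=8
CMP r7, #8  (cmp 8,8)
BLT top: not taken
ADD r3, r3, #6 → r3=11468+6=11474
halt.
Total executed instructions: 22.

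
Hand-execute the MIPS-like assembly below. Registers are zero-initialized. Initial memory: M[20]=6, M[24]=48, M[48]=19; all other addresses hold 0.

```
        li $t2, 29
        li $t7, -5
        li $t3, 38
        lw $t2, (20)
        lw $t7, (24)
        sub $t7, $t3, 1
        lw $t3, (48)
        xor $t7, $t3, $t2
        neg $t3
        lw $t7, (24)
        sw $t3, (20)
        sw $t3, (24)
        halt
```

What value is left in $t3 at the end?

-19

$t2=29
$t7=-5
$t3=38
$t2=M[20]=6
$t7=M[24]=48
$t7=38-1=37
$t3=M[48]=19
$t7=19^6=21
$t3=-(19)=-19
$t7=M[24]=48
sw $t3, (20) → M[20]=-19
sw $t3, (24) → M[24]=-19
halt.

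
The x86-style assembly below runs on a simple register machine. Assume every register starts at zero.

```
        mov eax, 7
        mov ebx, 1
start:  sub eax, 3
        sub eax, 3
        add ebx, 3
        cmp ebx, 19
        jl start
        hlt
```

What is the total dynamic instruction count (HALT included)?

after mov eax, 7: eax=7
after mov ebx, 1: ebx=1
after sub eax, 3: eax=7-3=4
after sub eax, 3: eax=4-3=1
after add ebx, 3: ebx=1+3=4
cmp ebx, 19  (cmp 4,19)
jl start: taken
after sub eax, 3: eax=1-3=-2
after sub eax, 3: eax=(-2)-3=-5
after add ebx, 3: ebx=4+3=7
cmp ebx, 19  (cmp 7,19)
jl start: taken
after sub eax, 3: eax=(-5)-3=-8
after sub eax, 3: eax=(-8)-3=-11
after add ebx, 3: ebx=7+3=10
cmp ebx, 19  (cmp 10,19)
jl start: taken
after sub eax, 3: eax=(-11)-3=-14
after sub eax, 3: eax=(-14)-3=-17
after add ebx, 3: ebx=10+3=13
cmp ebx, 19  (cmp 13,19)
jl start: taken
after sub eax, 3: eax=(-17)-3=-20
after sub eax, 3: eax=(-20)-3=-23
after add ebx, 3: ebx=13+3=16
cmp ebx, 19  (cmp 16,19)
jl start: taken
after sub eax, 3: eax=(-23)-3=-26
after sub eax, 3: eax=(-26)-3=-29
after add ebx, 3: ebx=16+3=19
cmp ebx, 19  (cmp 19,19)
jl start: not taken
halt.
Total executed instructions: 33.

33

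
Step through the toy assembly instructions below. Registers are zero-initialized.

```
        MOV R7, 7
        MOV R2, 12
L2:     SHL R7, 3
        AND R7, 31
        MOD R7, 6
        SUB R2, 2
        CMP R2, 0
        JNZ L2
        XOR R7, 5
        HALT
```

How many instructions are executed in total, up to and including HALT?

after MOV R7, 7: R7=7
after MOV R2, 12: R2=12
after SHL R7, 3: R7=7<<3=56
after AND R7, 31: R7=56&31=24
after MOD R7, 6: R7=24%6=0
after SUB R2, 2: R2=12-2=10
CMP R2, 0  (cmp 10,0)
JNZ L2: taken
after SHL R7, 3: R7=0<<3=0
after AND R7, 31: R7=0&31=0
after MOD R7, 6: R7=0%6=0
after SUB R2, 2: R2=10-2=8
CMP R2, 0  (cmp 8,0)
JNZ L2: taken
after SHL R7, 3: R7=0<<3=0
after AND R7, 31: R7=0&31=0
after MOD R7, 6: R7=0%6=0
after SUB R2, 2: R2=8-2=6
CMP R2, 0  (cmp 6,0)
JNZ L2: taken
after SHL R7, 3: R7=0<<3=0
after AND R7, 31: R7=0&31=0
after MOD R7, 6: R7=0%6=0
after SUB R2, 2: R2=6-2=4
CMP R2, 0  (cmp 4,0)
JNZ L2: taken
after SHL R7, 3: R7=0<<3=0
after AND R7, 31: R7=0&31=0
after MOD R7, 6: R7=0%6=0
after SUB R2, 2: R2=4-2=2
CMP R2, 0  (cmp 2,0)
JNZ L2: taken
after SHL R7, 3: R7=0<<3=0
after AND R7, 31: R7=0&31=0
after MOD R7, 6: R7=0%6=0
after SUB R2, 2: R2=2-2=0
CMP R2, 0  (cmp 0,0)
JNZ L2: not taken
after XOR R7, 5: R7=0^5=5
halt.
Total executed instructions: 40.

40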